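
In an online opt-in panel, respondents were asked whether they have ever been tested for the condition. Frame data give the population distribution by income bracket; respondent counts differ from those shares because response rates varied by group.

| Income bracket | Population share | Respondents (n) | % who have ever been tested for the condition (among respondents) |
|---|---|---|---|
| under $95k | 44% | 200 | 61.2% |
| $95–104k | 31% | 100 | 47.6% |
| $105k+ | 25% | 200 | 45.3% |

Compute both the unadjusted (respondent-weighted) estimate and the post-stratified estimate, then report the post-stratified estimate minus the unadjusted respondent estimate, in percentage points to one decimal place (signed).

Without adjustment, the pooled respondent share is:
  (200/500)×61.2 + (100/500)×47.6 + (200/500)×45.3 = 52.12%
Reweighting by population income bracket shares:
  0.44×61.2 + 0.31×47.6 + 0.25×45.3 = 53.009%
Difference = 53.009 − 52.12 = 0.889 pp.

+0.9 percentage points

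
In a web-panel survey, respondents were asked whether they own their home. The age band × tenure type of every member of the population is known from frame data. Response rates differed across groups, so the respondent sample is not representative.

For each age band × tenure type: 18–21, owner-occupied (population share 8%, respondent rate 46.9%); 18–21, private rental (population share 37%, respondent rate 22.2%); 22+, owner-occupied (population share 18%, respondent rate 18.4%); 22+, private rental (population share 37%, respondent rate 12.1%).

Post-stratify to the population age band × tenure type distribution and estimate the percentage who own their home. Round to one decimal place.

Reweight to the known age band × tenure type distribution:
  18–21, owner-occupied: 0.08 × 46.9 = 3.752
  18–21, private rental: 0.37 × 22.2 = 8.214
  22+, owner-occupied: 0.18 × 18.4 = 3.312
  22+, private rental: 0.37 × 12.1 = 4.477
Post-stratified estimate = 19.755 → 19.8%.

19.8%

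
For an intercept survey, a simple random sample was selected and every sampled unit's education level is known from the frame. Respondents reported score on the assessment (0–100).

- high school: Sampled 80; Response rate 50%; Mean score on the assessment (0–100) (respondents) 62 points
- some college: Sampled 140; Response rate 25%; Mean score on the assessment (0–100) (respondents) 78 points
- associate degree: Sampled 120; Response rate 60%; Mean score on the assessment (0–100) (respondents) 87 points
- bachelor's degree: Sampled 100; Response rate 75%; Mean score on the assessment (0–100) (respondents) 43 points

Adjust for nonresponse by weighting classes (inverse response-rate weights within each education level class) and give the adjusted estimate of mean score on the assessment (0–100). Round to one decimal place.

With weight = n_sampled/n_responded per class, the weighted class total is n_sampled:
  high school: 80 × 62 = 4960
  some college: 140 × 78 = 10,920
  associate degree: 120 × 87 = 10,440
  bachelor's degree: 100 × 43 = 4300
Adjusted estimate = 30,620 / 440 = 69.5909 → 69.6.

69.6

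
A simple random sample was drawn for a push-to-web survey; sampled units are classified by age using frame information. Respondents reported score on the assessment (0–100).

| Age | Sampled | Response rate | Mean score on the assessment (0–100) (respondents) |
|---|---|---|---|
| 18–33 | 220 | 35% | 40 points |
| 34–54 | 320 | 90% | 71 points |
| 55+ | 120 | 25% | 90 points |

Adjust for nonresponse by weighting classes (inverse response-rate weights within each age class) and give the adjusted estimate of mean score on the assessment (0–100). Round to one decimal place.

64.1

With weight = n_sampled/n_responded per class, the weighted class total is n_sampled:
  18–33: 220 × 40 = 8800
  34–54: 320 × 71 = 22,720
  55+: 120 × 90 = 10,800
Adjusted estimate = 42,320 / 660 = 64.1212 → 64.1.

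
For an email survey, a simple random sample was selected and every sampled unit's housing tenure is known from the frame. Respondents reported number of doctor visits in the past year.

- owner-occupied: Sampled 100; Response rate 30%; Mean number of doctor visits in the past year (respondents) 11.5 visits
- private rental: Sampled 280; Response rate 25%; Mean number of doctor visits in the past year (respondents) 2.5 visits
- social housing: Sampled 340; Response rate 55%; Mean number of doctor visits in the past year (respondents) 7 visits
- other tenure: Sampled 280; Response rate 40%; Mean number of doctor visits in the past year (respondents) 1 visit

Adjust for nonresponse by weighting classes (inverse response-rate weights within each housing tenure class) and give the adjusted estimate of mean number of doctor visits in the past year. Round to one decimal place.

4.5

Weighting each respondent by the inverse class response rate inflates each class back to its sampled size, so the class weight is n_sampled:
  owner-occupied: 100 × 11.5 = 1150
  private rental: 280 × 2.5 = 700
  social housing: 340 × 7 = 2380
  other tenure: 280 × 1 = 280
Adjusted estimate = 4510 / 1,000 = 4.51 → 4.5.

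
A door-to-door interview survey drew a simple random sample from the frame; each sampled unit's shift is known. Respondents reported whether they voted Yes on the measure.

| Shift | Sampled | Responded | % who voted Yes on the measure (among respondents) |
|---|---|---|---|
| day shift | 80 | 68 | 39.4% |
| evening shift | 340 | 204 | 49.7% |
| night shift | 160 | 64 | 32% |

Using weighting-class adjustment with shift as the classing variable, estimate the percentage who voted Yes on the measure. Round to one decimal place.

43.4%

Class response rates: day shift 68/80 = 85%, evening shift 204/340 = 60%, night shift 64/160 = 40%.
Inverse-response-rate weighting restores each class to its sampled count, so class totals weight by n_sampled:
  day shift: 80 × 39.4 = 3152
  evening shift: 340 × 49.7 = 16,898
  night shift: 160 × 32 = 5120
Adjusted estimate = 25,170 / 580 = 43.3966 → 43.4%.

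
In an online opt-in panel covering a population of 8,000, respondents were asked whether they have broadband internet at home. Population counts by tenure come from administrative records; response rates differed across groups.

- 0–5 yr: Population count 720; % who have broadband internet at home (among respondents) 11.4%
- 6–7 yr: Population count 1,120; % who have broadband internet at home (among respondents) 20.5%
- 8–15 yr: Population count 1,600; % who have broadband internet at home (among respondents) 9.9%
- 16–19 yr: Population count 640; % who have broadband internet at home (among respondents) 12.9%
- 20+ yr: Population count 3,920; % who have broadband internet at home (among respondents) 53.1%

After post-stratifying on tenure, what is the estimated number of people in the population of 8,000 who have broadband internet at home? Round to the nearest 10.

Apply each group's respondent rate to its population count:
  0–5 yr: 720 × 11.4% = 82.08
  6–7 yr: 1,120 × 20.5% = 229.6
  8–15 yr: 1,600 × 9.9% = 158.4
  16–19 yr: 640 × 12.9% = 82.56
  20+ yr: 3,920 × 53.1% = 2081.52
Estimated total = 2634.16 → 2,630.

2,630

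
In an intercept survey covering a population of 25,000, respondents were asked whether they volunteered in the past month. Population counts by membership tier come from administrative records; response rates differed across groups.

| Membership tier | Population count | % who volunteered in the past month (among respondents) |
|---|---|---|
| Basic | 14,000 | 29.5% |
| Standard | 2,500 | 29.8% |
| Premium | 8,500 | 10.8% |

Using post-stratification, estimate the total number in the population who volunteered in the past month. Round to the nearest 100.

5,800

Apply each group's respondent rate to its population count:
  Basic: 14,000 × 29.5% = 4130
  Standard: 2,500 × 29.8% = 745
  Premium: 8,500 × 10.8% = 918
Estimated total = 5793 → 5,800.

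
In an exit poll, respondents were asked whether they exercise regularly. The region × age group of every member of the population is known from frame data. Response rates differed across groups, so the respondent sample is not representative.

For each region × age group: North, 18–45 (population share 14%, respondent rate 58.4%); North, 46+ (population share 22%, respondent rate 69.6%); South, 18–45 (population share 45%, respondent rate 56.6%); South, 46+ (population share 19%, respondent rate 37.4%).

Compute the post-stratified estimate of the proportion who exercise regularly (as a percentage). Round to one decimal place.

Weight each group's respondent value by its population share:
  North, 18–45: 0.14 × 58.4 = 8.176
  North, 46+: 0.22 × 69.6 = 15.312
  South, 18–45: 0.45 × 56.6 = 25.47
  South, 46+: 0.19 × 37.4 = 7.106
Post-stratified estimate = 56.064 → 56.1%.

56.1%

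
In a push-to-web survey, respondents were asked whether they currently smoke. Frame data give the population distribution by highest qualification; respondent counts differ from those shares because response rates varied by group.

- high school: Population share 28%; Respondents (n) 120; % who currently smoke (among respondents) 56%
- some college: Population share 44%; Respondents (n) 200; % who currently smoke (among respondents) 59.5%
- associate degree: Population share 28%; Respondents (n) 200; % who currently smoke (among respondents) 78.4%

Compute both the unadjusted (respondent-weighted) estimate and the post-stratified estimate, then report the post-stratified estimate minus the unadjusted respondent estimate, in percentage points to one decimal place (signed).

-2.1 percentage points

Unadjusted (pooled respondent) estimate weights by respondent counts:
  (120/520)×56 + (200/520)×59.5 + (200/520)×78.4 = 65.9615%
Reweighting by population highest qualification shares:
  0.28×56 + 0.44×59.5 + 0.28×78.4 = 63.812%
Difference = 63.812 − 65.9615 = -2.1495 pp.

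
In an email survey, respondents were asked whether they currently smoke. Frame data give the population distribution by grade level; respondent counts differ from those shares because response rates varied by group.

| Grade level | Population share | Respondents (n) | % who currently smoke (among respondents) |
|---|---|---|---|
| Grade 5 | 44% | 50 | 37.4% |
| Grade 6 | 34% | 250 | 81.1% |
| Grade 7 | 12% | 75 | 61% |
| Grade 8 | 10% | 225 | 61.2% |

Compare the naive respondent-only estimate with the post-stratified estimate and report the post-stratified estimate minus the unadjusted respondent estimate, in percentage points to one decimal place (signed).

-10.0 percentage points

Naive respondent-only estimate (weights = respondent counts):
  (50/600)×37.4 + (250/600)×81.1 + (75/600)×61 + (225/600)×61.2 = 67.4833%
Post-stratifying to population shares instead:
  0.44×37.4 + 0.34×81.1 + 0.12×61 + 0.1×61.2 = 57.47%
Difference = 57.47 − 67.4833 = -10.0133 pp.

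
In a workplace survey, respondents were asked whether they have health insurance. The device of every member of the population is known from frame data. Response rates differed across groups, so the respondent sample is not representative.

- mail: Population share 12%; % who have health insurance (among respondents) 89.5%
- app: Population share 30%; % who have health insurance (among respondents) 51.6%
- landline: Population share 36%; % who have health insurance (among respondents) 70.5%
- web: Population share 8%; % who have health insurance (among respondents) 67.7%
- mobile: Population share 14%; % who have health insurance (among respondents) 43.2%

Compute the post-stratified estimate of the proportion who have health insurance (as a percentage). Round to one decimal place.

Reweight to the known device distribution:
  mail: 0.12 × 89.5 = 10.74
  app: 0.3 × 51.6 = 15.48
  landline: 0.36 × 70.5 = 25.38
  web: 0.08 × 67.7 = 5.416
  mobile: 0.14 × 43.2 = 6.048
Post-stratified estimate = 63.064 → 63.1%.

63.1%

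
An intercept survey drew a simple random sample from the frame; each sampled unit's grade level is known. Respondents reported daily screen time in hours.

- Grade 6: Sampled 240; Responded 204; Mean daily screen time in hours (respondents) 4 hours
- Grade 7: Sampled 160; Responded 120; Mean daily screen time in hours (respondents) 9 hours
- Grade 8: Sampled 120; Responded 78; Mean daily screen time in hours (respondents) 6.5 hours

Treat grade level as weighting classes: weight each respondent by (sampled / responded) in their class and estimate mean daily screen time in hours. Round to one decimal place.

Class response rates: Grade 6 204/240 = 85%, Grade 7 120/160 = 75%, Grade 8 78/120 = 65%.
With weight = n_sampled/n_responded per class, the weighted class total is n_sampled:
  Grade 6: 240 × 4 = 960
  Grade 7: 160 × 9 = 1440
  Grade 8: 120 × 6.5 = 780
Adjusted estimate = 3180 / 520 = 6.11538 → 6.1.

6.1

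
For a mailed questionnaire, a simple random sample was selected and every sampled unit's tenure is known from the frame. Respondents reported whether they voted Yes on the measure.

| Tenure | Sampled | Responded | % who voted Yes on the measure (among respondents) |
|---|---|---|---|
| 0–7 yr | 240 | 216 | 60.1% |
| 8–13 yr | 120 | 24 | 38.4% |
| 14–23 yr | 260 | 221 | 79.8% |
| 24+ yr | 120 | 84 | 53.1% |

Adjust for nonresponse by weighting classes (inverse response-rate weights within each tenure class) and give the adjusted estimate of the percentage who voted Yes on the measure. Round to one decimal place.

Class response rates: 0–7 yr 216/240 = 90%, 8–13 yr 24/120 = 20%, 14–23 yr 221/260 = 85%, 24+ yr 84/120 = 70%.
Weighting each respondent by the inverse class response rate inflates each class back to its sampled size, so the class weight is n_sampled:
  0–7 yr: 240 × 60.1 = 14,424
  8–13 yr: 120 × 38.4 = 4608
  14–23 yr: 260 × 79.8 = 20,748
  24+ yr: 120 × 53.1 = 6372
Adjusted estimate = 46,152 / 740 = 62.3676 → 62.4%.

62.4%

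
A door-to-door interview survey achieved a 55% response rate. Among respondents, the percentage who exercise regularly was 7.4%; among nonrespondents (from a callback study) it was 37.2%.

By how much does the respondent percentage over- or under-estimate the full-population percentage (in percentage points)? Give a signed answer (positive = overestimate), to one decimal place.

-13.4 percentage points

Nonresponse fraction = 1 − 0.55 = 0.45.
Bias = (nonresponse fraction) × (respondent percentage − nonrespondent percentage)
     = 0.45 × (7.4 − 37.2) = 0.45 × -29.8 = -13.41.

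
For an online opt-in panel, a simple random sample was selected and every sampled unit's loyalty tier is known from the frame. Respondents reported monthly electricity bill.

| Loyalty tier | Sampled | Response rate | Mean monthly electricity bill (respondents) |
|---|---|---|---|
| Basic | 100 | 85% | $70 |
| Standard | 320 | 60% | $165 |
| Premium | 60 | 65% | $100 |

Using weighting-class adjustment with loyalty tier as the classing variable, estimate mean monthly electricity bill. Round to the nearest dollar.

With weight = n_sampled/n_responded per class, the weighted class total is n_sampled:
  Basic: 100 × 70 = 7000
  Standard: 320 × 165 = 52,800
  Premium: 60 × 100 = 6000
Adjusted estimate = 65,800 / 480 = 137.083 → $137.

$137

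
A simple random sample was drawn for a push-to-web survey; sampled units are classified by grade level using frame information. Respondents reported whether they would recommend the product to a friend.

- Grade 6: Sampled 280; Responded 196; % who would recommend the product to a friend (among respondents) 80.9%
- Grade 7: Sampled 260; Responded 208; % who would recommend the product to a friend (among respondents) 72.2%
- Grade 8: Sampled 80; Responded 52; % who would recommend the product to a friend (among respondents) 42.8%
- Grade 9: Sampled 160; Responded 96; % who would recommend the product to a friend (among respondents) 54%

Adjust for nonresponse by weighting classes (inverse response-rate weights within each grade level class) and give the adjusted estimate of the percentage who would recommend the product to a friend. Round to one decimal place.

68.6%

Response rates by class: Grade 6 196/280 = 70%, Grade 7 208/260 = 80%, Grade 8 52/80 = 65%, Grade 9 96/160 = 60%.
With weight = n_sampled/n_responded per class, the weighted class total is n_sampled:
  Grade 6: 280 × 80.9 = 22,652
  Grade 7: 260 × 72.2 = 18,772
  Grade 8: 80 × 42.8 = 3424
  Grade 9: 160 × 54 = 8640
Adjusted estimate = 53,488 / 780 = 68.5744 → 68.6%.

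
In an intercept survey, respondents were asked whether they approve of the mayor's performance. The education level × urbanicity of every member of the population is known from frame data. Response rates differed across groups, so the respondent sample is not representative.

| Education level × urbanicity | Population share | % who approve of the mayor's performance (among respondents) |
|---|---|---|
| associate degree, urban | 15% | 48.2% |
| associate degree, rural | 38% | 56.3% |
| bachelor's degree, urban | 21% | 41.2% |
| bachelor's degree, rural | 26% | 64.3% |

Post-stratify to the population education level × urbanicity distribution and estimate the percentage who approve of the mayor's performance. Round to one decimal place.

54.0%

Reweight to the known education level × urbanicity distribution:
  associate degree, urban: 0.15 × 48.2 = 7.23
  associate degree, rural: 0.38 × 56.3 = 21.394
  bachelor's degree, urban: 0.21 × 41.2 = 8.652
  bachelor's degree, rural: 0.26 × 64.3 = 16.718
Post-stratified estimate = 53.994 → 54.0%.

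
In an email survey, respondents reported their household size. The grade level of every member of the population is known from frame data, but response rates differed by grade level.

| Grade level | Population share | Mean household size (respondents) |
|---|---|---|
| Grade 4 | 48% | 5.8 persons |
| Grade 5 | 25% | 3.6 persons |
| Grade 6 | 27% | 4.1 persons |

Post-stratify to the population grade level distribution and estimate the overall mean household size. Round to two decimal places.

Post-stratification weights by population share, not respondent share:
  Grade 4: 0.48 × 5.8 = 2.784
  Grade 5: 0.25 × 3.6 = 0.9
  Grade 6: 0.27 × 4.1 = 1.107
Post-stratified estimate = 4.791 → 4.79.

4.79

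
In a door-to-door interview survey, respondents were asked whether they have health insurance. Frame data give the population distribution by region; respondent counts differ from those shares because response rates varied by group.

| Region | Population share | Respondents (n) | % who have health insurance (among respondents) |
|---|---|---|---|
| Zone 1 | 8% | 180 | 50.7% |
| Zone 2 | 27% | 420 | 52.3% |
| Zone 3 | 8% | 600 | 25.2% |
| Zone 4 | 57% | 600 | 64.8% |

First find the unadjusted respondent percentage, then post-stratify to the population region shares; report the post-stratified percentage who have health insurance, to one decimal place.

57.1%

Naive respondent-only estimate (weights = respondent counts):
  (180/1800)×50.7 + (420/1800)×52.3 + (600/1800)×25.2 + (600/1800)×64.8 = 47.2733%
Post-stratified estimate weights by population shares:
  0.08×50.7 + 0.27×52.3 + 0.08×25.2 + 0.57×64.8 = 57.129%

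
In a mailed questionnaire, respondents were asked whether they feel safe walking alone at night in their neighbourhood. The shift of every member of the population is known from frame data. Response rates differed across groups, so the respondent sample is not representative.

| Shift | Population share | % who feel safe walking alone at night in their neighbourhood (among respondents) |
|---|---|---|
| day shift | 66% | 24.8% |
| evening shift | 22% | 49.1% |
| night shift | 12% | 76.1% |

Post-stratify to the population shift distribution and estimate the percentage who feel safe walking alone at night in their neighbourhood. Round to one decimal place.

36.3%

Reweight to the known shift distribution:
  day shift: 0.66 × 24.8 = 16.368
  evening shift: 0.22 × 49.1 = 10.802
  night shift: 0.12 × 76.1 = 9.132
Post-stratified estimate = 36.302 → 36.3%.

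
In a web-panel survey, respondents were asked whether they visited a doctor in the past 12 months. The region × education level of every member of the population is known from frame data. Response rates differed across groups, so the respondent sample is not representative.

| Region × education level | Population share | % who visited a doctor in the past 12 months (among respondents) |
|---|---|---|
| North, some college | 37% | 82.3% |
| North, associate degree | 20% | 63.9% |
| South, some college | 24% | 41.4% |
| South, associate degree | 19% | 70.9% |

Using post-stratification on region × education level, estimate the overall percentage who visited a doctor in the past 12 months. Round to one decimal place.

66.6%

Each cell contributes population-share × respondent value:
  North, some college: 0.37 × 82.3 = 30.451
  North, associate degree: 0.2 × 63.9 = 12.78
  South, some college: 0.24 × 41.4 = 9.936
  South, associate degree: 0.19 × 70.9 = 13.471
Post-stratified estimate = 66.638 → 66.6%.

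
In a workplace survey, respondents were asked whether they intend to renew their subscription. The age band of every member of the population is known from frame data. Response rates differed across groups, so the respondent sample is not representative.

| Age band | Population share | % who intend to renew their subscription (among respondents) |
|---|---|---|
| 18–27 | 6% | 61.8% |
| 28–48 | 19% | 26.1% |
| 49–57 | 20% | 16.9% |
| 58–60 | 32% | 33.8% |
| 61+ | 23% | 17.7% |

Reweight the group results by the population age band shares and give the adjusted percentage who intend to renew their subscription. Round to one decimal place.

26.9%

Post-stratification weights by population share, not respondent share:
  18–27: 0.06 × 61.8 = 3.708
  28–48: 0.19 × 26.1 = 4.959
  49–57: 0.2 × 16.9 = 3.38
  58–60: 0.32 × 33.8 = 10.816
  61+: 0.23 × 17.7 = 4.071
Post-stratified estimate = 26.934 → 26.9%.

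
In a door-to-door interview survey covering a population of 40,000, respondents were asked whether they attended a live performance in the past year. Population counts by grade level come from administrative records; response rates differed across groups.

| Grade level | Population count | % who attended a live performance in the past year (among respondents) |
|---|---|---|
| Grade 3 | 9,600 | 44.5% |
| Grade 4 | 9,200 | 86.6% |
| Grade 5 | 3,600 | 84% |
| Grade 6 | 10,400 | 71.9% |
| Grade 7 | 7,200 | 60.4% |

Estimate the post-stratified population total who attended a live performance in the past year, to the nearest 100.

Estimated count per cell = population count × respondent percentage:
  Grade 3: 9,600 × 44.5% = 4272
  Grade 4: 9,200 × 86.6% = 7967.2
  Grade 5: 3,600 × 84% = 3024
  Grade 6: 10,400 × 71.9% = 7477.6
  Grade 7: 7,200 × 60.4% = 4348.8
Estimated total = 27089.6 → 27,100.

27,100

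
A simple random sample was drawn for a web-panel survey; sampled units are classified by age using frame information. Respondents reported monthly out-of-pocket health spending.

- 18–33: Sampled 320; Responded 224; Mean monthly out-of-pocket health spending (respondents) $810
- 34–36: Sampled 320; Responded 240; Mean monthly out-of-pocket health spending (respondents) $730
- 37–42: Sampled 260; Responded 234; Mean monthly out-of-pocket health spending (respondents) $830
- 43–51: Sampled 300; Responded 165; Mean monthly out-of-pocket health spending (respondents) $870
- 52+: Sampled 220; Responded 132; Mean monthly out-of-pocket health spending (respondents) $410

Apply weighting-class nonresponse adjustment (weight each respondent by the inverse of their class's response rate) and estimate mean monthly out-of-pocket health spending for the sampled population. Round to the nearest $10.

Response rates by class: 18–33 224/320 = 70%, 34–36 240/320 = 75%, 37–42 234/260 = 90%, 43–51 165/300 = 55%, 52+ 132/220 = 60%.
Weighting each respondent by the inverse class response rate inflates each class back to its sampled size, so the class weight is n_sampled:
  18–33: 320 × 810 = 259,200
  34–36: 320 × 730 = 233,600
  37–42: 260 × 830 = 215,800
  43–51: 300 × 870 = 261,000
  52+: 220 × 410 = 90,200
Adjusted estimate = 1,059,800 / 1,420 = 746.338 → $750.

$750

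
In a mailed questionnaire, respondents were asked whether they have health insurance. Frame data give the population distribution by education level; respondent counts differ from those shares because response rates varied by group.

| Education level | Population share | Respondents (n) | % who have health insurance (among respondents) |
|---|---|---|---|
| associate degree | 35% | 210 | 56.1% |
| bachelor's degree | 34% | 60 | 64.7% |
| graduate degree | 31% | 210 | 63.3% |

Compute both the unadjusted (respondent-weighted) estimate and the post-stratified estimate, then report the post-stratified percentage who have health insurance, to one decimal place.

Naive respondent-only estimate (weights = respondent counts):
  (210/480)×56.1 + (60/480)×64.7 + (210/480)×63.3 = 60.325%
Post-stratified estimate weights by population shares:
  0.35×56.1 + 0.34×64.7 + 0.31×63.3 = 61.256%

61.3%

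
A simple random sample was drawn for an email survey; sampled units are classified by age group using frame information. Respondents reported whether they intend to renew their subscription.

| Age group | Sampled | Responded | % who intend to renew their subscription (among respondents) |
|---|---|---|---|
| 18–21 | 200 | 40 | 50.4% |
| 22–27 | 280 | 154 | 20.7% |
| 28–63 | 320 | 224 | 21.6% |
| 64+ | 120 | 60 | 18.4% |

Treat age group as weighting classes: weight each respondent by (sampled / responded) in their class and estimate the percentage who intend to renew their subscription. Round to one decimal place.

Response rates by class: 18–21 40/200 = 20%, 22–27 154/280 = 55%, 28–63 224/320 = 70%, 64+ 60/120 = 50%.
With weight = n_sampled/n_responded per class, the weighted class total is n_sampled:
  18–21: 200 × 50.4 = 10,080
  22–27: 280 × 20.7 = 5796
  28–63: 320 × 21.6 = 6912
  64+: 120 × 18.4 = 2208
Adjusted estimate = 24,996 / 920 = 27.1696 → 27.2%.

27.2%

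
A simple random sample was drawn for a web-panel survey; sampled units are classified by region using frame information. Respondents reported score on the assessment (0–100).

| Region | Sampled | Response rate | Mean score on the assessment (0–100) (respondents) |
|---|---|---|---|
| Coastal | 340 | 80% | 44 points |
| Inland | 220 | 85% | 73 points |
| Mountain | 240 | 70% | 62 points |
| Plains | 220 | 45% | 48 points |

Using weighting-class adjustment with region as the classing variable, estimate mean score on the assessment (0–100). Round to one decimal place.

Weighting each respondent by the inverse class response rate inflates each class back to its sampled size, so the class weight is n_sampled:
  Coastal: 340 × 44 = 14,960
  Inland: 220 × 73 = 16,060
  Mountain: 240 × 62 = 14,880
  Plains: 220 × 48 = 10,560
Adjusted estimate = 56,460 / 1,020 = 55.3529 → 55.4.

55.4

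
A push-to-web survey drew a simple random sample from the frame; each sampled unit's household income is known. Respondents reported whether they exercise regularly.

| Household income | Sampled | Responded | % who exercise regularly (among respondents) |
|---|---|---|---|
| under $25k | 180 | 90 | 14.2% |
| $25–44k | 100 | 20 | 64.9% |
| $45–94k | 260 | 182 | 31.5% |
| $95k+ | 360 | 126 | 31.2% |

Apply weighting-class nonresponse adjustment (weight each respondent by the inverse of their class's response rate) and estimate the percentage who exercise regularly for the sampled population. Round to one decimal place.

Class response rates: under $25k 90/180 = 50%, $25–44k 20/100 = 20%, $45–94k 182/260 = 70%, $95k+ 126/360 = 35%.
With weight = n_sampled/n_responded per class, the weighted class total is n_sampled:
  under $25k: 180 × 14.2 = 2556
  $25–44k: 100 × 64.9 = 6490
  $45–94k: 260 × 31.5 = 8190
  $95k+: 360 × 31.2 = 11,232
Adjusted estimate = 28,468 / 900 = 31.6311 → 31.6%.

31.6%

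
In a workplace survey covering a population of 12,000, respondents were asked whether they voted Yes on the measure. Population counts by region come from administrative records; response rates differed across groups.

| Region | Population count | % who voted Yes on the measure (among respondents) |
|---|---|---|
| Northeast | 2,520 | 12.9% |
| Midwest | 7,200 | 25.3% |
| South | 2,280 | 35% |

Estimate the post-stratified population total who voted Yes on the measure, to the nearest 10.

Estimated count per cell = population count × respondent percentage:
  Northeast: 2,520 × 12.9% = 325.08
  Midwest: 7,200 × 25.3% = 1821.6
  South: 2,280 × 35% = 798
Estimated total = 2944.68 → 2,940.

2,940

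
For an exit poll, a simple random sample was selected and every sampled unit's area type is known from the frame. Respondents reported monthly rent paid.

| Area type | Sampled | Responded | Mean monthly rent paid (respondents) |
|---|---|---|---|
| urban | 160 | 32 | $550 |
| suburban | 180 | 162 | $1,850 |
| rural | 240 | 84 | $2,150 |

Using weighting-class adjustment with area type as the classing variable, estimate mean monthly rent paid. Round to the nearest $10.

Response rates by class: urban 32/160 = 20%, suburban 162/180 = 90%, rural 84/240 = 35%.
Each respondent's weight = sampled/responded in their class; summing within a class gives n_sampled, so:
  urban: 160 × 550 = 88,000
  suburban: 180 × 1850 = 333,000
  rural: 240 × 2150 = 516,000
Adjusted estimate = 937,000 / 580 = 1615.52 → $1,620.

$1,620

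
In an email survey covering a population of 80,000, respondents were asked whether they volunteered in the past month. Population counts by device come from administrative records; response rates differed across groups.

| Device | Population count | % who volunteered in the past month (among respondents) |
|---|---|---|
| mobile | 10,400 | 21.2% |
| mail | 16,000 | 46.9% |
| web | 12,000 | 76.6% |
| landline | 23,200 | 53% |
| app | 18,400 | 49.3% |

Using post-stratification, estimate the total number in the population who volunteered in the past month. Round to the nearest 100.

Apply each group's respondent rate to its population count:
  mobile: 10,400 × 21.2% = 2204.8
  mail: 16,000 × 46.9% = 7504
  web: 12,000 × 76.6% = 9192
  landline: 23,200 × 53% = 12,296
  app: 18,400 × 49.3% = 9071.2
Estimated total = 40,268 → 40,300.

40,300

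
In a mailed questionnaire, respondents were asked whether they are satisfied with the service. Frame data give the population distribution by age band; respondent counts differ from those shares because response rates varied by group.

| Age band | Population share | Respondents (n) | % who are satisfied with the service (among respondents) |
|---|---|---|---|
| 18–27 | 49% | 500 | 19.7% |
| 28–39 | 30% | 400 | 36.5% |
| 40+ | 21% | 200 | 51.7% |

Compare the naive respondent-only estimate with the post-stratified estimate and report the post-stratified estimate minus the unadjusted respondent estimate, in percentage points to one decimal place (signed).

-0.2 percentage points

Without adjustment, the pooled respondent share is:
  (500/1100)×19.7 + (400/1100)×36.5 + (200/1100)×51.7 = 31.6273%
Post-stratified estimate weights by population shares:
  0.49×19.7 + 0.3×36.5 + 0.21×51.7 = 31.46%
Difference = 31.46 − 31.6273 = -0.1673 pp.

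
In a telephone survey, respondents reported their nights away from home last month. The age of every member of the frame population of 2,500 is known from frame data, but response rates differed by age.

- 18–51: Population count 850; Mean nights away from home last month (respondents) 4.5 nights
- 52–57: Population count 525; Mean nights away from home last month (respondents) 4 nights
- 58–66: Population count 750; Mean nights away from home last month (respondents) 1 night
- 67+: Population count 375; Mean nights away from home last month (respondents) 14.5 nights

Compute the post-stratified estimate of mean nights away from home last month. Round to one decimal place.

Reweight to the known age distribution:
  18–51: (850/2,500) × 4.5 = 1.53
  52–57: (525/2,500) × 4 = 0.84
  58–66: (750/2,500) × 1 = 0.3
  67+: (375/2,500) × 14.5 = 2.175
Post-stratified estimate = 4.845 → 4.8.

4.8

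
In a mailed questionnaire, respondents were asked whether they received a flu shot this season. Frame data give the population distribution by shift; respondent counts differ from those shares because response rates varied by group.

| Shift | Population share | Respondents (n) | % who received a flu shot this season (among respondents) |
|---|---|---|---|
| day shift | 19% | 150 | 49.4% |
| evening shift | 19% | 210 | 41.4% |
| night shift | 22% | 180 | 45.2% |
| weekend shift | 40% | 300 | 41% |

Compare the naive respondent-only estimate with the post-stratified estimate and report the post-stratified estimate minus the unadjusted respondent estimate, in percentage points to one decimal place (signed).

Unadjusted (pooled respondent) estimate weights by respondent counts:
  (150/840)×49.4 + (210/840)×41.4 + (180/840)×45.2 + (300/840)×41 = 43.5%
Post-stratifying to population shares instead:
  0.19×49.4 + 0.19×41.4 + 0.22×45.2 + 0.4×41 = 43.596%
Difference = 43.596 − 43.5 = 0.096 pp.

+0.1 percentage points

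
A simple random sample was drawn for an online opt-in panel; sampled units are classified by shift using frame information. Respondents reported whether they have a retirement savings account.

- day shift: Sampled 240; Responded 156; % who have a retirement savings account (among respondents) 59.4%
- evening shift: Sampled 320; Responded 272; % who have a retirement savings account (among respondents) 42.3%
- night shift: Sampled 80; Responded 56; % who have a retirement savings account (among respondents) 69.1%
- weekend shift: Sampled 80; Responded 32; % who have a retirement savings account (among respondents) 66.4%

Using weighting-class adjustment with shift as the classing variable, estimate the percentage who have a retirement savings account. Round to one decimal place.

Class response rates: day shift 156/240 = 65%, evening shift 272/320 = 85%, night shift 56/80 = 70%, weekend shift 32/80 = 40%.
Each respondent's weight = sampled/responded in their class; summing within a class gives n_sampled, so:
  day shift: 240 × 59.4 = 14,256
  evening shift: 320 × 42.3 = 13,536
  night shift: 80 × 69.1 = 5528
  weekend shift: 80 × 66.4 = 5312
Adjusted estimate = 38,632 / 720 = 53.6556 → 53.7%.

53.7%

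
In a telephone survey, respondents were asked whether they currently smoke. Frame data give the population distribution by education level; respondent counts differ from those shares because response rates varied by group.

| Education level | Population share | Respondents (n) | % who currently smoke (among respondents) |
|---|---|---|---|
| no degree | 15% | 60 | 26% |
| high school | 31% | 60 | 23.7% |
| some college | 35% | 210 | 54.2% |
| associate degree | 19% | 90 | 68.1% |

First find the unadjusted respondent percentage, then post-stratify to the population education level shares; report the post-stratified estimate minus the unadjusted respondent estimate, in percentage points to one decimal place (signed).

Unadjusted (pooled respondent) estimate weights by respondent counts:
  (60/420)×26 + (60/420)×23.7 + (210/420)×54.2 + (90/420)×68.1 = 48.7929%
Post-stratifying to population shares instead:
  0.15×26 + 0.31×23.7 + 0.35×54.2 + 0.19×68.1 = 43.156%
Difference = 43.156 − 48.7929 = -5.6369 pp.

-5.6 percentage points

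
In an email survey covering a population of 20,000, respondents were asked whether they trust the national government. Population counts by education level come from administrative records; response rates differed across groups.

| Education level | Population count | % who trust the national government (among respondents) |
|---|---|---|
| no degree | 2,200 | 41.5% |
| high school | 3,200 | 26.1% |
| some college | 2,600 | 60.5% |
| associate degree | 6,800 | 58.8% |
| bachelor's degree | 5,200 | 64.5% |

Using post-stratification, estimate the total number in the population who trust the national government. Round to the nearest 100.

10,700

Each cell contributes its population count × the respondent rate:
  no degree: 2,200 × 41.5% = 913
  high school: 3,200 × 26.1% = 835.2
  some college: 2,600 × 60.5% = 1573
  associate degree: 6,800 × 58.8% = 3998.4
  bachelor's degree: 5,200 × 64.5% = 3354
Estimated total = 10673.6 → 10,700.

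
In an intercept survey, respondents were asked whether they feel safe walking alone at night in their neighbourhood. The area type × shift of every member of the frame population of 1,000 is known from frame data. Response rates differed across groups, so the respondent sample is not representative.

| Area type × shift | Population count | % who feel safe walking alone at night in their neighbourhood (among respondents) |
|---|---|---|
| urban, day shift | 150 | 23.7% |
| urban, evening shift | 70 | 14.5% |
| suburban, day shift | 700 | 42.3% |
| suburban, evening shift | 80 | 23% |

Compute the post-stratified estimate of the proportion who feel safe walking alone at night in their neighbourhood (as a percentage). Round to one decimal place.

Post-stratification weights by population share, not respondent share:
  urban, day shift: (150/1,000) × 23.7 = 3.555
  urban, evening shift: (70/1,000) × 14.5 = 1.015
  suburban, day shift: (700/1,000) × 42.3 = 29.61
  suburban, evening shift: (80/1,000) × 23 = 1.84
Post-stratified estimate = 36.02 → 36.0%.

36.0%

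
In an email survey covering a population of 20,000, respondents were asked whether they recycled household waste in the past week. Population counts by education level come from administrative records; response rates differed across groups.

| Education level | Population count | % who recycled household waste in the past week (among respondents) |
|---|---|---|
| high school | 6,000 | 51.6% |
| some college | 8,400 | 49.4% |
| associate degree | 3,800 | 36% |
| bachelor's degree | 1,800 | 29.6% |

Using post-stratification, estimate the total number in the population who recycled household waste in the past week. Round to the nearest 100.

9,100

Apply each group's respondent rate to its population count:
  high school: 6,000 × 51.6% = 3096
  some college: 8,400 × 49.4% = 4149.6
  associate degree: 3,800 × 36% = 1368
  bachelor's degree: 1,800 × 29.6% = 532.8
Estimated total = 9146.4 → 9,100.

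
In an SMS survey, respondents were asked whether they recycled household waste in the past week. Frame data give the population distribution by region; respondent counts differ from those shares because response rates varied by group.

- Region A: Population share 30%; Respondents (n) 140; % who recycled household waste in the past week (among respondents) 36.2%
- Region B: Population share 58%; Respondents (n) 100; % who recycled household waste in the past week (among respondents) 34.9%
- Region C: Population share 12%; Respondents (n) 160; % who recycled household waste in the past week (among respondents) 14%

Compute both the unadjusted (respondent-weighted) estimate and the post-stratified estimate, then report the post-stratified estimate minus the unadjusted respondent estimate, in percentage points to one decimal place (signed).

Without adjustment, the pooled respondent share is:
  (140/400)×36.2 + (100/400)×34.9 + (160/400)×14 = 26.995%
Reweighting by population region shares:
  0.3×36.2 + 0.58×34.9 + 0.12×14 = 32.782%
Difference = 32.782 − 26.995 = 5.787 pp.

+5.8 percentage points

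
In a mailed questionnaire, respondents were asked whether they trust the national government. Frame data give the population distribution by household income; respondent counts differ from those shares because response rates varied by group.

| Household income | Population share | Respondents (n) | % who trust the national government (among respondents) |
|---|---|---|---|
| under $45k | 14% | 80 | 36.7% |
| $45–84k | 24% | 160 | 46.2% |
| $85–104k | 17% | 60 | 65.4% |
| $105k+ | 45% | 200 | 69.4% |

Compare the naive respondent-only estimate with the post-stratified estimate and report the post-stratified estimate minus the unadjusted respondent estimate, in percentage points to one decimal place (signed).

Unadjusted (pooled respondent) estimate weights by respondent counts:
  (80/500)×36.7 + (160/500)×46.2 + (60/500)×65.4 + (200/500)×69.4 = 56.264%
Post-stratifying to population shares instead:
  0.14×36.7 + 0.24×46.2 + 0.17×65.4 + 0.45×69.4 = 58.574%
Difference = 58.574 − 56.264 = 2.31 pp.

+2.3 percentage points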